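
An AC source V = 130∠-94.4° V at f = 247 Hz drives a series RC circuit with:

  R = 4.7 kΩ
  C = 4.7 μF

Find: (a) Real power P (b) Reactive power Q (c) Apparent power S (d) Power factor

Step 1 — Angular frequency: ω = 2π·f = 2π·247 = 1552 rad/s.
Step 2 — Component impedances:
  R: Z = R = 4700 Ω
  C: Z = 1/(jωC) = -j/(ω·C) = 0 - j137.1 Ω
Step 3 — Series combination: Z_total = R + C = 4700 - j137.1 Ω = 4702∠-1.7° Ω.
Step 4 — Source phasor: V = 130∠-94.4° V = -9.973 - j129.6 V.
Step 5 — Current: I = V / Z = -0.001316 - j0.02762 A = 0.02765∠-92.7° A.
Step 6 — Complex power: S = V·I* = 3.593 - j0.1048 VA.
Step 7 — Real power: P = Re(S) = 3.593 W.
Step 8 — Reactive power: Q = Im(S) = -0.1048 VAR.
Step 9 — Apparent power: |S| = 3.594 VA.
Step 10 — Power factor: PF = P/|S| = 0.9996 (leading).

(a) P = 3.593 W  (b) Q = -0.1048 VAR  (c) S = 3.594 VA  (d) PF = 0.9996 (leading)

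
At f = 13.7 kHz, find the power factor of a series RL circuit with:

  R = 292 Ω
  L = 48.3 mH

Step 1 — Angular frequency: ω = 2π·f = 2π·1.37e+04 = 8.608e+04 rad/s.
Step 2 — Component impedances:
  R: Z = R = 292 Ω
  L: Z = jωL = j·8.608e+04·0.0483 = 0 + j4158 Ω
Step 3 — Series combination: Z_total = R + L = 292 + j4158 Ω = 4168∠86.0° Ω.
Step 4 — Power factor: PF = cos(φ) = Re(Z)/|Z| = 292/4168 = 0.07006.
Step 5 — Type: Im(Z) = 4158 ⇒ lagging (phase φ = 86.0°).

PF = 0.07006 (lagging, φ = 86.0°)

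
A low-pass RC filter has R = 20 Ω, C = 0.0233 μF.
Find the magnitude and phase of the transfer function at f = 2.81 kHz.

Step 1 — Angular frequency: ω = 2π·2810 = 1.766e+04 rad/s.
Step 2 — Transfer function: H(jω) = 1/(1 + jωRC).
Step 3 — Denominator: 1 + jωRC = 1 + j·1.766e+04·20·2.33e-08 = 1 + j0.008228.
Step 4 — H = 0.9999 - j0.008227.
Step 5 — Magnitude: |H| = 1 (-0.0 dB); phase: φ = -0.5°.

|H| = 1 (-0.0 dB), φ = -0.5°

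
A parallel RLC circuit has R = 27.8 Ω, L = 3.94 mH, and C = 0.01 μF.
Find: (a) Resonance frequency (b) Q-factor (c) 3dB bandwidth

Step 1 — Resonance: ω₀ = 1/√(LC) = 1/√(0.00394·1e-08) = 1.593e+05 rad/s.
Step 2 — f₀ = ω₀/(2π) = 2.536e+04 Hz.
Step 3 — Parallel Q: Q = R/(ω₀L) = 27.8/(1.593e+05·0.00394) = 0.04429.
Step 4 — Bandwidth: Δω = ω₀/Q = 3.597e+06 rad/s; BW = Δω/(2π) = 5.725e+05 Hz.

(a) f₀ = 2.536e+04 Hz  (b) Q = 0.04429  (c) BW = 5.725e+05 Hz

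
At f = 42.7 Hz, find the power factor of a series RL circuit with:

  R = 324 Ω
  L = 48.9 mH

Step 1 — Angular frequency: ω = 2π·f = 2π·42.7 = 268.3 rad/s.
Step 2 — Component impedances:
  R: Z = R = 324 Ω
  L: Z = jωL = j·268.3·0.0489 = 0 + j13.12 Ω
Step 3 — Series combination: Z_total = R + L = 324 + j13.12 Ω = 324.3∠2.3° Ω.
Step 4 — Power factor: PF = cos(φ) = Re(Z)/|Z| = 324/324.27 = 0.9992.
Step 5 — Type: Im(Z) = 13.12 ⇒ lagging (phase φ = 2.3°).

PF = 0.9992 (lagging, φ = 2.3°)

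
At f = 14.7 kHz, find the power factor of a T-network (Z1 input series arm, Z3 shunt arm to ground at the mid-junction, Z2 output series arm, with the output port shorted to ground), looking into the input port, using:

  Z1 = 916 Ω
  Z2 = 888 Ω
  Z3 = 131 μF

Step 1 — Angular frequency: ω = 2π·f = 2π·1.47e+04 = 9.236e+04 rad/s.
Step 2 — Component impedances:
  Z1: Z = R = 916 Ω
  Z2: Z = R = 888 Ω
  Z3: Z = 1/(jωC) = -j/(ω·C) = 0 - j0.08265 Ω
Step 3 — With the output port shorted to ground, the output series arm Z2 runs from the junction to ground; the shunt arm Z3 also runs from the junction to ground. They appear in parallel: Z3 || Z2 = 7.692e-06 - j0.08265 Ω.
Step 4 — Series with input arm Z1: Z_in = Z1 + (Z3 || Z2) = 916 - j0.08265 Ω = 916∠-0.0° Ω.
Step 5 — Power factor: PF = cos(φ) = Re(Z)/|Z| = 916/916 = 1.
Step 6 — Type: Im(Z) = -0.08265 ⇒ leading (phase φ = -0.0°).

PF = 1 (leading, φ = -0.0°)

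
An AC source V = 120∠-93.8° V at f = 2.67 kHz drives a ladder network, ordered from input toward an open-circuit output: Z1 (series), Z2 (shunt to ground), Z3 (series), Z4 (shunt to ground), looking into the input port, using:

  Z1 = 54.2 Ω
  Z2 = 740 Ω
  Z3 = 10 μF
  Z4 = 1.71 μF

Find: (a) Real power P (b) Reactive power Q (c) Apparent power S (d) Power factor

Step 1 — Angular frequency: ω = 2π·f = 2π·2670 = 1.678e+04 rad/s.
Step 2 — Component impedances:
  Z1: Z = R = 54.2 Ω
  Z2: Z = R = 740 Ω
  Z3: Z = 1/(jωC) = -j/(ω·C) = 0 - j5.961 Ω
  Z4: Z = 1/(jωC) = -j/(ω·C) = 0 - j34.86 Ω
Step 3 — Ladder network (open output): work backward from the far end, alternating series and parallel combinations. Z_in = 56.44 - j40.7 Ω = 69.59∠-35.8° Ω.
Step 4 — Source phasor: V = 120∠-93.8° V = -7.953 - j119.7 V.
Step 5 — Current: I = V / Z = 0.9136 - j1.463 A = 1.724∠-58.0° A.
Step 6 — Complex power: S = V·I* = 167.9 - j121 VA.
Step 7 — Real power: P = Re(S) = 167.9 W.
Step 8 — Reactive power: Q = Im(S) = -121 VAR.
Step 9 — Apparent power: |S| = 206.9 VA.
Step 10 — Power factor: PF = P/|S| = 0.8112 (leading).

(a) P = 167.9 W  (b) Q = -121 VAR  (c) S = 206.9 VA  (d) PF = 0.8112 (leading)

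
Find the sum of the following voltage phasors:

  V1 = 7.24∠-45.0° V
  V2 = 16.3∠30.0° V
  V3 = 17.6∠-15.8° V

Step 1 — Convert each phasor to rectangular form:
  V1 = 7.24·(cos(-45.0°) + j·sin(-45.0°)) = 5.119 - j5.119 V
  V2 = 16.3·(cos(30.0°) + j·sin(30.0°)) = 14.12 + j8.15 V
  V3 = 17.6·(cos(-15.8°) + j·sin(-15.8°)) = 16.94 - j4.792 V
Step 2 — Sum components: V_total = 36.17 - j1.762 V.
Step 3 — Convert to polar: |V_total| = 36.21 V, ∠V_total = -2.8°.

V_total = 36.21∠-2.8° V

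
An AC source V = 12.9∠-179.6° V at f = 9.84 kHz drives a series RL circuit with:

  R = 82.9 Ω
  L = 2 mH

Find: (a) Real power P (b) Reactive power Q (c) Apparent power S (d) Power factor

Step 1 — Angular frequency: ω = 2π·f = 2π·9840 = 6.183e+04 rad/s.
Step 2 — Component impedances:
  R: Z = R = 82.9 Ω
  L: Z = jωL = j·6.183e+04·0.002 = 0 + j123.7 Ω
Step 3 — Series combination: Z_total = R + L = 82.9 + j123.7 Ω = 148.9∠56.2° Ω.
Step 4 — Source phasor: V = 12.9∠-179.6° V = -12.9 - j0.09006 V.
Step 5 — Current: I = V / Z = -0.04875 + j0.07164 A = 0.08665∠124.2° A.
Step 6 — Complex power: S = V·I* = 0.6225 + j0.9285 VA.
Step 7 — Real power: P = Re(S) = 0.6225 W.
Step 8 — Reactive power: Q = Im(S) = 0.9285 VAR.
Step 9 — Apparent power: |S| = 1.118 VA.
Step 10 — Power factor: PF = P/|S| = 0.5569 (lagging).

(a) P = 0.6225 W  (b) Q = 0.9285 VAR  (c) S = 1.118 VA  (d) PF = 0.5569 (lagging)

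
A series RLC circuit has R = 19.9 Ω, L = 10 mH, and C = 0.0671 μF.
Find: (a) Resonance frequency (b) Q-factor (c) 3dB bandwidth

Step 1 — Resonance: ω₀ = 1/√(LC) = 1/√(0.01·6.71e-08) = 3.86e+04 rad/s.
Step 2 — f₀ = ω₀/(2π) = 6144 Hz.
Step 3 — Series Q: Q = ω₀L/R = 3.86e+04·0.01/19.9 = 19.4.
Step 4 — Bandwidth: Δω = ω₀/Q = 1990 rad/s; BW = Δω/(2π) = 316.7 Hz.

(a) f₀ = 6144 Hz  (b) Q = 19.4  (c) BW = 316.7 Hz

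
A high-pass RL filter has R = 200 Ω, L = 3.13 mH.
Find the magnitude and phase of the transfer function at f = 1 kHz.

Step 1 — Angular frequency: ω = 2π·1000 = 6283 rad/s.
Step 2 — Transfer function: H(jω) = jωL/(R + jωL).
Step 3 — Numerator jωL = j·19.67; denominator R + jωL = 200 + j19.67.
Step 4 — H = 0.009577 + j0.09739.
Step 5 — Magnitude: |H| = 0.09786 (-20.2 dB); phase: φ = 84.4°.

|H| = 0.09786 (-20.2 dB), φ = 84.4°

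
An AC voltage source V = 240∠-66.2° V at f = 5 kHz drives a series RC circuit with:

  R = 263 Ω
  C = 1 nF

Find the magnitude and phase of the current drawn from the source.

Step 1 — Angular frequency: ω = 2π·f = 2π·5000 = 3.142e+04 rad/s.
Step 2 — Component impedances:
  R: Z = R = 263 Ω
  C: Z = 1/(jωC) = -j/(ω·C) = 0 - j3.183e+04 Ω
Step 3 — Series combination: Z_total = R + C = 263 - j3.183e+04 Ω = 3.183e+04∠-89.5° Ω.
Step 4 — Source phasor: V = 240∠-66.2° V = 96.85 - j219.6 V.
Step 5 — Ohm's law: I = V / Z_total = (96.85 - j219.6) / (263 - j3.183e+04) = 0.006923 + j0.002985 A.
Step 6 — Convert to polar: |I| = 0.00754 A, ∠I = 23.3°.

I = 0.00754∠23.3° A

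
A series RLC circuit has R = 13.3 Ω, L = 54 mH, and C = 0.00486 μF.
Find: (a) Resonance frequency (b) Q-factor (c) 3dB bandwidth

Step 1 — Resonance condition Im(Z)=0 gives ω₀ = 1/√(LC).
Step 2 — ω₀ = 1/√(0.054·4.86e-09) = 6.173e+04 rad/s.
Step 3 — f₀ = ω₀/(2π) = 9824 Hz.
Step 4 — Series Q: Q = ω₀L/R = 6.173e+04·0.054/13.3 = 250.6.
Step 5 — 3dB bandwidth: Δω = ω₀/Q = 246.3 rad/s; BW = Δω/(2π) = 39.2 Hz.

(a) f₀ = 9824 Hz  (b) Q = 250.6  (c) BW = 39.2 Hz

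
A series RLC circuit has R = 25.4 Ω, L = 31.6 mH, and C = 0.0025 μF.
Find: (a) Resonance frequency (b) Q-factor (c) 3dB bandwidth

Step 1 — Resonance: ω₀ = 1/√(LC) = 1/√(0.0316·2.5e-09) = 1.125e+05 rad/s.
Step 2 — f₀ = ω₀/(2π) = 1.791e+04 Hz.
Step 3 — Series Q: Q = ω₀L/R = 1.125e+05·0.0316/25.4 = 140.
Step 4 — Bandwidth: Δω = ω₀/Q = 803.8 rad/s; BW = Δω/(2π) = 127.9 Hz.

(a) f₀ = 1.791e+04 Hz  (b) Q = 140  (c) BW = 127.9 Hz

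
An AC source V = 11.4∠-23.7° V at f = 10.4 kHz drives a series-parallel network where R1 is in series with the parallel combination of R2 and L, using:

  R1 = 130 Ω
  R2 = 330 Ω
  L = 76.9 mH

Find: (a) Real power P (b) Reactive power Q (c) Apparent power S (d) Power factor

Step 1 — Angular frequency: ω = 2π·f = 2π·1.04e+04 = 6.535e+04 rad/s.
Step 2 — Component impedances:
  R1: Z = R = 130 Ω
  R2: Z = R = 330 Ω
  L: Z = jωL = j·6.535e+04·0.0769 = 0 + j5025 Ω
Step 3 — Parallel branch: R2 || L = 1/(1/R2 + 1/L) = 328.6 + j21.58 Ω.
Step 4 — Series with R1: Z_total = R1 + (R2 || L) = 458.6 + j21.58 Ω = 459.1∠2.7° Ω.
Step 5 — Source phasor: V = 11.4∠-23.7° V = 10.44 - j4.582 V.
Step 6 — Current: I = V / Z = 0.02224 - j0.01104 A = 0.02483∠-26.4° A.
Step 7 — Complex power: S = V·I* = 0.2828 + j0.01331 VA.
Step 8 — Real power: P = Re(S) = 0.2828 W.
Step 9 — Reactive power: Q = Im(S) = 0.01331 VAR.
Step 10 — Apparent power: |S| = 0.2831 VA.
Step 11 — Power factor: PF = P/|S| = 0.9989 (lagging).

(a) P = 0.2828 W  (b) Q = 0.01331 VAR  (c) S = 0.2831 VA  (d) PF = 0.9989 (lagging)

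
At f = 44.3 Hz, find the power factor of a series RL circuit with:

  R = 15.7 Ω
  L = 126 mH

Step 1 — Angular frequency: ω = 2π·f = 2π·44.3 = 278.3 rad/s.
Step 2 — Component impedances:
  R: Z = R = 15.7 Ω
  L: Z = jωL = j·278.3·0.126 = 0 + j35.07 Ω
Step 3 — Series combination: Z_total = R + L = 15.7 + j35.07 Ω = 38.43∠65.9° Ω.
Step 4 — Power factor: PF = cos(φ) = Re(Z)/|Z| = 15.7/38.425 = 0.4086.
Step 5 — Type: Im(Z) = 35.07 ⇒ lagging (phase φ = 65.9°).

PF = 0.4086 (lagging, φ = 65.9°)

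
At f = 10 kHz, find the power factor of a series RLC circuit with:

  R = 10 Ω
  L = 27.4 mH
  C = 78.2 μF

Step 1 — Angular frequency: ω = 2π·f = 2π·1e+04 = 6.283e+04 rad/s.
Step 2 — Component impedances:
  R: Z = R = 10 Ω
  L: Z = jωL = j·6.283e+04·0.0274 = 0 + j1722 Ω
  C: Z = 1/(jωC) = -j/(ω·C) = 0 - j0.2035 Ω
Step 3 — Series combination: Z_total = R + L + C = 10 + j1721 Ω = 1721∠89.7° Ω.
Step 4 — Power factor: PF = cos(φ) = Re(Z)/|Z| = 10/1721.4 = 0.005809.
Step 5 — Type: Im(Z) = 1721 ⇒ lagging (phase φ = 89.7°).

PF = 0.005809 (lagging, φ = 89.7°)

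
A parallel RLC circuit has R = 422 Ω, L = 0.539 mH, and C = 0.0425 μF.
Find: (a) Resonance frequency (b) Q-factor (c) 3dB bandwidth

Step 1 — Resonance: ω₀ = 1/√(LC) = 1/√(0.000539·4.25e-08) = 2.089e+05 rad/s.
Step 2 — f₀ = ω₀/(2π) = 3.325e+04 Hz.
Step 3 — Parallel Q: Q = R/(ω₀L) = 422/(2.089e+05·0.000539) = 3.747.
Step 4 — Bandwidth: Δω = ω₀/Q = 5.576e+04 rad/s; BW = Δω/(2π) = 8874 Hz.

(a) f₀ = 3.325e+04 Hz  (b) Q = 3.747  (c) BW = 8874 Hz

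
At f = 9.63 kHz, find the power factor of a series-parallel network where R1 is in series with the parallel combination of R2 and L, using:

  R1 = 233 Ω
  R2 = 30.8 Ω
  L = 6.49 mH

Step 1 — Angular frequency: ω = 2π·f = 2π·9630 = 6.051e+04 rad/s.
Step 2 — Component impedances:
  R1: Z = R = 233 Ω
  R2: Z = R = 30.8 Ω
  L: Z = jωL = j·6.051e+04·0.00649 = 0 + j392.7 Ω
Step 3 — Parallel branch: R2 || L = 1/(1/R2 + 1/L) = 30.61 + j2.401 Ω.
Step 4 — Series with R1: Z_total = R1 + (R2 || L) = 263.6 + j2.401 Ω = 263.6∠0.5° Ω.
Step 5 — Power factor: PF = cos(φ) = Re(Z)/|Z| = 263.6/263.6 = 1.
Step 6 — Type: Im(Z) = 2.401 ⇒ lagging (phase φ = 0.5°).

PF = 1 (lagging, φ = 0.5°)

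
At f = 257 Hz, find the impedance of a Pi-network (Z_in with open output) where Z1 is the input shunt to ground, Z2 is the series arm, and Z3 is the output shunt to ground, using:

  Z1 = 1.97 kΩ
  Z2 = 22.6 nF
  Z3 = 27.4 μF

Step 1 — Angular frequency: ω = 2π·f = 2π·257 = 1615 rad/s.
Step 2 — Component impedances:
  Z1: Z = R = 1970 Ω
  Z2: Z = 1/(jωC) = -j/(ω·C) = 0 - j2.74e+04 Ω
  Z3: Z = 1/(jωC) = -j/(ω·C) = 0 - j22.6 Ω
Step 3 — With open output, the series arm Z2 and the output shunt Z3 appear in series to ground: Z2 + Z3 = 0 - j2.742e+04 Ω.
Step 4 — Parallel with input shunt Z1: Z_in = Z1 || (Z2 + Z3) = 1960 - j140.8 Ω = 1965∠-4.1° Ω.

Z = 1960 - j140.8 Ω = 1965∠-4.1° Ω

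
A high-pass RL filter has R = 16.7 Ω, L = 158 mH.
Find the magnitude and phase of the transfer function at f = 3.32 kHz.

Step 1 — Angular frequency: ω = 2π·3320 = 2.086e+04 rad/s.
Step 2 — Transfer function: H(jω) = jωL/(R + jωL).
Step 3 — Numerator jωL = j·3296; denominator R + jωL = 16.7 + j3296.
Step 4 — H = 1 + j0.005067.
Step 5 — Magnitude: |H| = 1 (-0.0 dB); phase: φ = 0.3°.

|H| = 1 (-0.0 dB), φ = 0.3°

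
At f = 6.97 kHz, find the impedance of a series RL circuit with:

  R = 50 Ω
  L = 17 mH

Step 1 — Angular frequency: ω = 2π·f = 2π·6970 = 4.379e+04 rad/s.
Step 2 — Component impedances:
  R: Z = R = 50 Ω
  L: Z = jωL = j·4.379e+04·0.017 = 0 + j744.5 Ω
Step 3 — Series combination: Z_total = R + L = 50 + j744.5 Ω = 746.2∠86.2° Ω.

Z = 50 + j744.5 Ω = 746.2∠86.2° Ω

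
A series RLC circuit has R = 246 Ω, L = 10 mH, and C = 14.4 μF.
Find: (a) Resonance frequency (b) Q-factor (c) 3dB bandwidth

Step 1 — Resonance condition Im(Z)=0 gives ω₀ = 1/√(LC).
Step 2 — ω₀ = 1/√(0.01·1.44e-05) = 2635 rad/s.
Step 3 — f₀ = ω₀/(2π) = 419.4 Hz.
Step 4 — Series Q: Q = ω₀L/R = 2635·0.01/246 = 0.1071.
Step 5 — 3dB bandwidth: Δω = ω₀/Q = 2.46e+04 rad/s; BW = Δω/(2π) = 3915 Hz.

(a) f₀ = 419.4 Hz  (b) Q = 0.1071  (c) BW = 3915 Hz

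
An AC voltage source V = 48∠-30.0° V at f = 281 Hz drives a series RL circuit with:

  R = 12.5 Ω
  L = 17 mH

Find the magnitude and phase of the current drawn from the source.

Step 1 — Angular frequency: ω = 2π·f = 2π·281 = 1766 rad/s.
Step 2 — Component impedances:
  R: Z = R = 12.5 Ω
  L: Z = jωL = j·1766·0.017 = 0 + j30.01 Ω
Step 3 — Series combination: Z_total = R + L = 12.5 + j30.01 Ω = 32.51∠67.4° Ω.
Step 4 — Source phasor: V = 48∠-30.0° V = 41.57 - j24 V.
Step 5 — Ohm's law: I = V / Z_total = (41.57 - j24) / (12.5 + j30.01) = -0.1899 - j1.464 A.
Step 6 — Convert to polar: |I| = 1.476 A, ∠I = -97.4°.

I = 1.476∠-97.4° A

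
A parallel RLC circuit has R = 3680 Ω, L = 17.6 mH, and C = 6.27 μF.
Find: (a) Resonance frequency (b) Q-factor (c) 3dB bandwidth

Step 1 — Resonance: ω₀ = 1/√(LC) = 1/√(0.0176·6.27e-06) = 3010 rad/s.
Step 2 — f₀ = ω₀/(2π) = 479.1 Hz.
Step 3 — Parallel Q: Q = R/(ω₀L) = 3680/(3010·0.0176) = 69.46.
Step 4 — Bandwidth: Δω = ω₀/Q = 43.34 rad/s; BW = Δω/(2π) = 6.898 Hz.

(a) f₀ = 479.1 Hz  (b) Q = 69.46  (c) BW = 6.898 Hz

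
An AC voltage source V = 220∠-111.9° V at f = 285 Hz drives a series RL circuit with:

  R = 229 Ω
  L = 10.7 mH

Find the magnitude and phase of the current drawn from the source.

Step 1 — Angular frequency: ω = 2π·f = 2π·285 = 1791 rad/s.
Step 2 — Component impedances:
  R: Z = R = 229 Ω
  L: Z = jωL = j·1791·0.0107 = 0 + j19.16 Ω
Step 3 — Series combination: Z_total = R + L = 229 + j19.16 Ω = 229.8∠4.8° Ω.
Step 4 — Source phasor: V = 220∠-111.9° V = -82.06 - j204.1 V.
Step 5 — Ohm's law: I = V / Z_total = (-82.06 - j204.1) / (229 + j19.16) = -0.4299 - j0.8554 A.
Step 6 — Convert to polar: |I| = 0.9574 A, ∠I = -116.7°.

I = 0.9574∠-116.7° A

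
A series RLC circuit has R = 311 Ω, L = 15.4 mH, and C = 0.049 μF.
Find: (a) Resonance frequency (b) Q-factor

Step 1 — Resonance condition Im(Z)=0 gives ω₀ = 1/√(LC).
Step 2 — ω₀ = 1/√(0.0154·4.9e-08) = 3.64e+04 rad/s.
Step 3 — f₀ = ω₀/(2π) = 5794 Hz.
Step 4 — Series Q: Q = ω₀L/R = 3.64e+04·0.0154/311 = 1.803.

(a) f₀ = 5794 Hz  (b) Q = 1.803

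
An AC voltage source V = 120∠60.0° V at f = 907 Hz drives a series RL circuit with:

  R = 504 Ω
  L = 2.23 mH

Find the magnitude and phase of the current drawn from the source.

Step 1 — Angular frequency: ω = 2π·f = 2π·907 = 5699 rad/s.
Step 2 — Component impedances:
  R: Z = R = 504 Ω
  L: Z = jωL = j·5699·0.00223 = 0 + j12.71 Ω
Step 3 — Series combination: Z_total = R + L = 504 + j12.71 Ω = 504.2∠1.4° Ω.
Step 4 — Source phasor: V = 120∠60.0° V = 60 + j103.9 V.
Step 5 — Ohm's law: I = V / Z_total = (60 + j103.9) / (504 + j12.71) = 0.1242 + j0.2031 A.
Step 6 — Convert to polar: |I| = 0.238 A, ∠I = 58.6°.

I = 0.238∠58.6° A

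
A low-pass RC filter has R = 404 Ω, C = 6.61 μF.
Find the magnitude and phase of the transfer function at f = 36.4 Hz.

Step 1 — Angular frequency: ω = 2π·36.4 = 228.7 rad/s.
Step 2 — Transfer function: H(jω) = 1/(1 + jωRC).
Step 3 — Denominator: 1 + jωRC = 1 + j·228.7·404·6.61e-06 = 1 + j0.6108.
Step 4 — H = 0.7283 - j0.4448.
Step 5 — Magnitude: |H| = 0.8534 (-1.4 dB); phase: φ = -31.4°.

|H| = 0.8534 (-1.4 dB), φ = -31.4°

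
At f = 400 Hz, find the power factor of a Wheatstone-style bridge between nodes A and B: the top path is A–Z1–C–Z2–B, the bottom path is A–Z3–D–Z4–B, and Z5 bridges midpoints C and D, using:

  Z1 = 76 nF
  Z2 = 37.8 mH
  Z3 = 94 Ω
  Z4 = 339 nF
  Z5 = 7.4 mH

Step 1 — Angular frequency: ω = 2π·f = 2π·400 = 2513 rad/s.
Step 2 — Component impedances:
  Z1: Z = 1/(jωC) = -j/(ω·C) = 0 - j5235 Ω
  Z2: Z = jωL = j·2513·0.0378 = 0 + j95 Ω
  Z3: Z = R = 94 Ω
  Z4: Z = 1/(jωC) = -j/(ω·C) = 0 - j1174 Ω
  Z5: Z = jωL = j·2513·0.0074 = 0 + j18.6 Ω
Step 3 — Bridge requires nodal analysis (the Z5 bridge couples midpoints C and D, so the two paths cannot be reduced to a simple series/parallel combination). Setting node B to ground and injecting 1 A at node A, the 3-node admittance system at A, C, D solves to V_A = Z_AB = 94.71 + j124.1 Ω = 156.2∠52.7° Ω.
Step 4 — Power factor: PF = cos(φ) = Re(Z)/|Z| = 94.7128/156.151 = 0.6065.
Step 5 — Type: Im(Z) = 124.1 ⇒ lagging (phase φ = 52.7°).

PF = 0.6065 (lagging, φ = 52.7°)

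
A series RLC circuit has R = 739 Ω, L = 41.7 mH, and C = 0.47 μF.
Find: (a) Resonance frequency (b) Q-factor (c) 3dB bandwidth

Step 1 — Resonance condition Im(Z)=0 gives ω₀ = 1/√(LC).
Step 2 — ω₀ = 1/√(0.0417·4.7e-07) = 7143 rad/s.
Step 3 — f₀ = ω₀/(2π) = 1137 Hz.
Step 4 — Series Q: Q = ω₀L/R = 7143·0.0417/739 = 0.4031.
Step 5 — 3dB bandwidth: Δω = ω₀/Q = 1.772e+04 rad/s; BW = Δω/(2π) = 2821 Hz.

(a) f₀ = 1137 Hz  (b) Q = 0.4031  (c) BW = 2821 Hz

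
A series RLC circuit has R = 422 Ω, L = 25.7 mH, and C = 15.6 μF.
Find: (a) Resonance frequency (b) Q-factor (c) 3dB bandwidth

Step 1 — Resonance: ω₀ = 1/√(LC) = 1/√(0.0257·1.56e-05) = 1579 rad/s.
Step 2 — f₀ = ω₀/(2π) = 251.4 Hz.
Step 3 — Series Q: Q = ω₀L/R = 1579·0.0257/422 = 0.09618.
Step 4 — Bandwidth: Δω = ω₀/Q = 1.642e+04 rad/s; BW = Δω/(2π) = 2613 Hz.

(a) f₀ = 251.4 Hz  (b) Q = 0.09618  (c) BW = 2613 Hz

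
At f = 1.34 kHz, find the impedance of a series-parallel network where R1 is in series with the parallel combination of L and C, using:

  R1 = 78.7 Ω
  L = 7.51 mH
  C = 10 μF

Step 1 — Angular frequency: ω = 2π·f = 2π·1340 = 8419 rad/s.
Step 2 — Component impedances:
  R1: Z = R = 78.7 Ω
  L: Z = jωL = j·8419·0.00751 = 0 + j63.23 Ω
  C: Z = 1/(jωC) = -j/(ω·C) = 0 - j11.88 Ω
Step 3 — Parallel branch: L || C = 1/(1/L + 1/C) = 0 - j14.62 Ω.
Step 4 — Series with R1: Z_total = R1 + (L || C) = 78.7 - j14.62 Ω = 80.05∠-10.5° Ω.

Z = 78.7 - j14.62 Ω = 80.05∠-10.5° Ω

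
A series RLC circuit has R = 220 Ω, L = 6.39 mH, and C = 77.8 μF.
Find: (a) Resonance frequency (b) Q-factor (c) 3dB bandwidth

Step 1 — Resonance: ω₀ = 1/√(LC) = 1/√(0.00639·7.78e-05) = 1418 rad/s.
Step 2 — f₀ = ω₀/(2π) = 225.7 Hz.
Step 3 — Series Q: Q = ω₀L/R = 1418·0.00639/220 = 0.04119.
Step 4 — Bandwidth: Δω = ω₀/Q = 3.443e+04 rad/s; BW = Δω/(2π) = 5480 Hz.

(a) f₀ = 225.7 Hz  (b) Q = 0.04119  (c) BW = 5480 Hz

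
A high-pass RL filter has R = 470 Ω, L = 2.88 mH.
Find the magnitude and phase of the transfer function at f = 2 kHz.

Step 1 — Angular frequency: ω = 2π·2000 = 1.257e+04 rad/s.
Step 2 — Transfer function: H(jω) = jωL/(R + jωL).
Step 3 — Numerator jωL = j·36.19; denominator R + jωL = 470 + j36.19.
Step 4 — H = 0.005894 + j0.07655.
Step 5 — Magnitude: |H| = 0.07678 (-22.3 dB); phase: φ = 85.6°.

|H| = 0.07678 (-22.3 dB), φ = 85.6°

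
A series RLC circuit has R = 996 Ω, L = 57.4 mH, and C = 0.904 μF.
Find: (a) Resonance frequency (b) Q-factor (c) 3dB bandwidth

Step 1 — Resonance condition Im(Z)=0 gives ω₀ = 1/√(LC).
Step 2 — ω₀ = 1/√(0.0574·9.04e-07) = 4390 rad/s.
Step 3 — f₀ = ω₀/(2π) = 698.7 Hz.
Step 4 — Series Q: Q = ω₀L/R = 4390·0.0574/996 = 0.253.
Step 5 — 3dB bandwidth: Δω = ω₀/Q = 1.735e+04 rad/s; BW = Δω/(2π) = 2762 Hz.

(a) f₀ = 698.7 Hz  (b) Q = 0.253  (c) BW = 2762 Hz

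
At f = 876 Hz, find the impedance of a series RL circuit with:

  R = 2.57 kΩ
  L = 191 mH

Step 1 — Angular frequency: ω = 2π·f = 2π·876 = 5504 rad/s.
Step 2 — Component impedances:
  R: Z = R = 2570 Ω
  L: Z = jωL = j·5504·0.191 = 0 + j1051 Ω
Step 3 — Series combination: Z_total = R + L = 2570 + j1051 Ω = 2777∠22.2° Ω.

Z = 2570 + j1051 Ω = 2777∠22.2° Ω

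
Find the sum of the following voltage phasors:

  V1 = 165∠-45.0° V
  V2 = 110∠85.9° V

Step 1 — Convert each phasor to rectangular form:
  V1 = 165·(cos(-45.0°) + j·sin(-45.0°)) = 116.7 - j116.7 V
  V2 = 110·(cos(85.9°) + j·sin(85.9°)) = 7.865 + j109.7 V
Step 2 — Sum components: V_total = 124.5 - j6.954 V.
Step 3 — Convert to polar: |V_total| = 124.7 V, ∠V_total = -3.2°.

V_total = 124.7∠-3.2° V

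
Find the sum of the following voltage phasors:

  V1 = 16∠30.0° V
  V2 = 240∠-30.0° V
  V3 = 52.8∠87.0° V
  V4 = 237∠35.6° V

Step 1 — Convert each phasor to rectangular form:
  V1 = 16·(cos(30.0°) + j·sin(30.0°)) = 13.86 + j8 V
  V2 = 240·(cos(-30.0°) + j·sin(-30.0°)) = 207.8 - j120 V
  V3 = 52.8·(cos(87.0°) + j·sin(87.0°)) = 2.763 + j52.73 V
  V4 = 237·(cos(35.6°) + j·sin(35.6°)) = 192.7 + j138 V
Step 2 — Sum components: V_total = 417.2 + j78.69 V.
Step 3 — Convert to polar: |V_total| = 424.5 V, ∠V_total = 10.7°.

V_total = 424.5∠10.7° V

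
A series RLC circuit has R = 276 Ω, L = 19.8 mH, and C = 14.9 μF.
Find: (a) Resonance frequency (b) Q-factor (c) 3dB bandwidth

Step 1 — Resonance condition Im(Z)=0 gives ω₀ = 1/√(LC).
Step 2 — ω₀ = 1/√(0.0198·1.49e-05) = 1841 rad/s.
Step 3 — f₀ = ω₀/(2π) = 293 Hz.
Step 4 — Series Q: Q = ω₀L/R = 1841·0.0198/276 = 0.1321.
Step 5 — 3dB bandwidth: Δω = ω₀/Q = 1.394e+04 rad/s; BW = Δω/(2π) = 2219 Hz.

(a) f₀ = 293 Hz  (b) Q = 0.1321  (c) BW = 2219 Hz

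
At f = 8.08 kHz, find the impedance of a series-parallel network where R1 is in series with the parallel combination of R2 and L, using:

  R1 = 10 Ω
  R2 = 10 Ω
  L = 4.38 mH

Step 1 — Angular frequency: ω = 2π·f = 2π·8080 = 5.077e+04 rad/s.
Step 2 — Component impedances:
  R1: Z = R = 10 Ω
  R2: Z = R = 10 Ω
  L: Z = jωL = j·5.077e+04·0.00438 = 0 + j222.4 Ω
Step 3 — Parallel branch: R2 || L = 1/(1/R2 + 1/L) = 9.98 + j0.4488 Ω.
Step 4 — Series with R1: Z_total = R1 + (R2 || L) = 19.98 + j0.4488 Ω = 19.98∠1.3° Ω.

Z = 19.98 + j0.4488 Ω = 19.98∠1.3° Ω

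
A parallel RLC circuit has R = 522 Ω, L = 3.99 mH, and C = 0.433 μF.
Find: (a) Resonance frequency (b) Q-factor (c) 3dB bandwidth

Step 1 — Resonance: ω₀ = 1/√(LC) = 1/√(0.00399·4.33e-07) = 2.406e+04 rad/s.
Step 2 — f₀ = ω₀/(2π) = 3829 Hz.
Step 3 — Parallel Q: Q = R/(ω₀L) = 522/(2.406e+04·0.00399) = 5.438.
Step 4 — Bandwidth: Δω = ω₀/Q = 4424 rad/s; BW = Δω/(2π) = 704.1 Hz.

(a) f₀ = 3829 Hz  (b) Q = 5.438  (c) BW = 704.1 Hz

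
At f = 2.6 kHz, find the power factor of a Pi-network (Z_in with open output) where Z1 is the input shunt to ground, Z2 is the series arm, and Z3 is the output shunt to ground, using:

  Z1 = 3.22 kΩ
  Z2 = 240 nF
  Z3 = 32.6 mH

Step 1 — Angular frequency: ω = 2π·f = 2π·2600 = 1.634e+04 rad/s.
Step 2 — Component impedances:
  Z1: Z = R = 3220 Ω
  Z2: Z = 1/(jωC) = -j/(ω·C) = 0 - j255.1 Ω
  Z3: Z = jωL = j·1.634e+04·0.0326 = 0 + j532.6 Ω
Step 3 — With open output, the series arm Z2 and the output shunt Z3 appear in series to ground: Z2 + Z3 = 0 + j277.5 Ω.
Step 4 — Parallel with input shunt Z1: Z_in = Z1 || (Z2 + Z3) = 23.74 + j275.5 Ω = 276.5∠85.1° Ω.
Step 5 — Power factor: PF = cos(φ) = Re(Z)/|Z| = 23.74/276.5 = 0.08586.
Step 6 — Type: Im(Z) = 275.5 ⇒ lagging (phase φ = 85.1°).

PF = 0.08586 (lagging, φ = 85.1°)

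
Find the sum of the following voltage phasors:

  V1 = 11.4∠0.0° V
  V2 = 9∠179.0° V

Step 1 — Convert each phasor to rectangular form:
  V1 = 11.4·(cos(0.0°) + j·sin(0.0°)) = 11.4 V
  V2 = 9·(cos(179.0°) + j·sin(179.0°)) = -8.999 + j0.1571 V
Step 2 — Sum components: V_total = 2.401 + j0.1571 V.
Step 3 — Convert to polar: |V_total| = 2.407 V, ∠V_total = 3.7°.

V_total = 2.407∠3.7° V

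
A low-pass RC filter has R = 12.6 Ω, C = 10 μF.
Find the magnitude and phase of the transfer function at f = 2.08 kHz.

Step 1 — Angular frequency: ω = 2π·2080 = 1.307e+04 rad/s.
Step 2 — Transfer function: H(jω) = 1/(1 + jωRC).
Step 3 — Denominator: 1 + jωRC = 1 + j·1.307e+04·12.6·1e-05 = 1 + j1.647.
Step 4 — H = 0.2694 - j0.4437.
Step 5 — Magnitude: |H| = 0.5191 (-5.7 dB); phase: φ = -58.7°.

|H| = 0.5191 (-5.7 dB), φ = -58.7°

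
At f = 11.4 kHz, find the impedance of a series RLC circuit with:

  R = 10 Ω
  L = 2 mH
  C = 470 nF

Step 1 — Angular frequency: ω = 2π·f = 2π·1.14e+04 = 7.163e+04 rad/s.
Step 2 — Component impedances:
  R: Z = R = 10 Ω
  L: Z = jωL = j·7.163e+04·0.002 = 0 + j143.3 Ω
  C: Z = 1/(jωC) = -j/(ω·C) = 0 - j29.7 Ω
Step 3 — Series combination: Z_total = R + L + C = 10 + j113.6 Ω = 114∠85.0° Ω.

Z = 10 + j113.6 Ω = 114∠85.0° Ω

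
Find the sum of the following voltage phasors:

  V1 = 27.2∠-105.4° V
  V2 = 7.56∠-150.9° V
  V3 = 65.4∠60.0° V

Step 1 — Convert each phasor to rectangular form:
  V1 = 27.2·(cos(-105.4°) + j·sin(-105.4°)) = -7.223 - j26.22 V
  V2 = 7.56·(cos(-150.9°) + j·sin(-150.9°)) = -6.606 - j3.677 V
  V3 = 65.4·(cos(60.0°) + j·sin(60.0°)) = 32.7 + j56.64 V
Step 2 — Sum components: V_total = 18.87 + j26.74 V.
Step 3 — Convert to polar: |V_total| = 32.73 V, ∠V_total = 54.8°.

V_total = 32.73∠54.8° V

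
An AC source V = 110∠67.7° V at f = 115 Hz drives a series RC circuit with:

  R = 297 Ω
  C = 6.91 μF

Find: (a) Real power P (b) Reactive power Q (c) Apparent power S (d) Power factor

Step 1 — Angular frequency: ω = 2π·f = 2π·115 = 722.6 rad/s.
Step 2 — Component impedances:
  R: Z = R = 297 Ω
  C: Z = 1/(jωC) = -j/(ω·C) = 0 - j200.3 Ω
Step 3 — Series combination: Z_total = R + C = 297 - j200.3 Ω = 358.2∠-34.0° Ω.
Step 4 — Source phasor: V = 110∠67.7° V = 41.74 + j101.8 V.
Step 5 — Current: I = V / Z = -0.06224 + j0.3007 A = 0.3071∠101.7° A.
Step 6 — Complex power: S = V·I* = 28.01 - j18.89 VA.
Step 7 — Real power: P = Re(S) = 28.01 W.
Step 8 — Reactive power: Q = Im(S) = -18.89 VAR.
Step 9 — Apparent power: |S| = 33.78 VA.
Step 10 — Power factor: PF = P/|S| = 0.8291 (leading).

(a) P = 28.01 W  (b) Q = -18.89 VAR  (c) S = 33.78 VA  (d) PF = 0.8291 (leading)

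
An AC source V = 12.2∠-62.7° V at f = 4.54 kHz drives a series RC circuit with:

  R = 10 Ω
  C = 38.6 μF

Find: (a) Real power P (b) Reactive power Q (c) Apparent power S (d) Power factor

Step 1 — Angular frequency: ω = 2π·f = 2π·4540 = 2.853e+04 rad/s.
Step 2 — Component impedances:
  R: Z = R = 10 Ω
  C: Z = 1/(jωC) = -j/(ω·C) = 0 - j0.9082 Ω
Step 3 — Series combination: Z_total = R + C = 10 - j0.9082 Ω = 10.04∠-5.2° Ω.
Step 4 — Source phasor: V = 12.2∠-62.7° V = 5.596 - j10.84 V.
Step 5 — Current: I = V / Z = 0.6526 - j1.025 A = 1.215∠-57.5° A.
Step 6 — Complex power: S = V·I* = 14.76 - j1.341 VA.
Step 7 — Real power: P = Re(S) = 14.76 W.
Step 8 — Reactive power: Q = Im(S) = -1.341 VAR.
Step 9 — Apparent power: |S| = 14.82 VA.
Step 10 — Power factor: PF = P/|S| = 0.9959 (leading).

(a) P = 14.76 W  (b) Q = -1.341 VAR  (c) S = 14.82 VA  (d) PF = 0.9959 (leading)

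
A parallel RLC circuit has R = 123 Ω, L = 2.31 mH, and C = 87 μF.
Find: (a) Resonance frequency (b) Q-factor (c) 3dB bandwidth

Step 1 — Resonance: ω₀ = 1/√(LC) = 1/√(0.00231·8.7e-05) = 2231 rad/s.
Step 2 — f₀ = ω₀/(2π) = 355 Hz.
Step 3 — Parallel Q: Q = R/(ω₀L) = 123/(2231·0.00231) = 23.87.
Step 4 — Bandwidth: Δω = ω₀/Q = 93.45 rad/s; BW = Δω/(2π) = 14.87 Hz.

(a) f₀ = 355 Hz  (b) Q = 23.87  (c) BW = 14.87 Hz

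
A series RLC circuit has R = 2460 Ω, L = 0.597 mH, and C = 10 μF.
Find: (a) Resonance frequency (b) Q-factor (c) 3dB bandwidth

Step 1 — Resonance condition Im(Z)=0 gives ω₀ = 1/√(LC).
Step 2 — ω₀ = 1/√(0.000597·1e-05) = 1.294e+04 rad/s.
Step 3 — f₀ = ω₀/(2π) = 2060 Hz.
Step 4 — Series Q: Q = ω₀L/R = 1.294e+04·0.000597/2460 = 0.003141.
Step 5 — 3dB bandwidth: Δω = ω₀/Q = 4.121e+06 rad/s; BW = Δω/(2π) = 6.558e+05 Hz.

(a) f₀ = 2060 Hz  (b) Q = 0.003141  (c) BW = 6.558e+05 Hz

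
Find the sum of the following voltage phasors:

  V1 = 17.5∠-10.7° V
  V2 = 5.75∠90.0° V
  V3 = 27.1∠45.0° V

Step 1 — Convert each phasor to rectangular form:
  V1 = 17.5·(cos(-10.7°) + j·sin(-10.7°)) = 17.2 - j3.249 V
  V2 = 5.75·(cos(90.0°) + j·sin(90.0°)) = 0 + j5.75 V
  V3 = 27.1·(cos(45.0°) + j·sin(45.0°)) = 19.16 + j19.16 V
Step 2 — Sum components: V_total = 36.36 + j21.66 V.
Step 3 — Convert to polar: |V_total| = 42.32 V, ∠V_total = 30.8°.

V_total = 42.32∠30.8° V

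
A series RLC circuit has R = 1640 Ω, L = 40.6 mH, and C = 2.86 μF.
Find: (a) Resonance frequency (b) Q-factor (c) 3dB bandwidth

Step 1 — Resonance condition Im(Z)=0 gives ω₀ = 1/√(LC).
Step 2 — ω₀ = 1/√(0.0406·2.86e-06) = 2935 rad/s.
Step 3 — f₀ = ω₀/(2π) = 467.1 Hz.
Step 4 — Series Q: Q = ω₀L/R = 2935·0.0406/1640 = 0.07265.
Step 5 — 3dB bandwidth: Δω = ω₀/Q = 4.039e+04 rad/s; BW = Δω/(2π) = 6429 Hz.

(a) f₀ = 467.1 Hz  (b) Q = 0.07265  (c) BW = 6429 Hz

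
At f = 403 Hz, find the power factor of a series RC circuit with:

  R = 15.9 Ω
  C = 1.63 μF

Step 1 — Angular frequency: ω = 2π·f = 2π·403 = 2532 rad/s.
Step 2 — Component impedances:
  R: Z = R = 15.9 Ω
  C: Z = 1/(jωC) = -j/(ω·C) = 0 - j242.3 Ω
Step 3 — Series combination: Z_total = R + C = 15.9 - j242.3 Ω = 242.8∠-86.2° Ω.
Step 4 — Power factor: PF = cos(φ) = Re(Z)/|Z| = 15.9/242.81 = 0.06548.
Step 5 — Type: Im(Z) = -242.3 ⇒ leading (phase φ = -86.2°).

PF = 0.06548 (leading, φ = -86.2°)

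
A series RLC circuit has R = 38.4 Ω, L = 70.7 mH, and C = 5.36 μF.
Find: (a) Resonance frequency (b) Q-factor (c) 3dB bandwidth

Step 1 — Resonance: ω₀ = 1/√(LC) = 1/√(0.0707·5.36e-06) = 1624 rad/s.
Step 2 — f₀ = ω₀/(2π) = 258.5 Hz.
Step 3 — Series Q: Q = ω₀L/R = 1624·0.0707/38.4 = 2.991.
Step 4 — Bandwidth: Δω = ω₀/Q = 543.1 rad/s; BW = Δω/(2π) = 86.44 Hz.

(a) f₀ = 258.5 Hz  (b) Q = 2.991  (c) BW = 86.44 Hz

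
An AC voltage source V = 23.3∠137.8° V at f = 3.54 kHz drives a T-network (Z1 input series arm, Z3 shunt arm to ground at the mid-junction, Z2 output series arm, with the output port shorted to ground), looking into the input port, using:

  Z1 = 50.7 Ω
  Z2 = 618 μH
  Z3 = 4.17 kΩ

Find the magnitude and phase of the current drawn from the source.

Step 1 — Angular frequency: ω = 2π·f = 2π·3540 = 2.224e+04 rad/s.
Step 2 — Component impedances:
  Z1: Z = R = 50.7 Ω
  Z2: Z = jωL = j·2.224e+04·0.000618 = 0 + j13.75 Ω
  Z3: Z = R = 4170 Ω
Step 3 — With the output port shorted to ground, the output series arm Z2 runs from the junction to ground; the shunt arm Z3 also runs from the junction to ground. They appear in parallel: Z3 || Z2 = 0.04531 + j13.75 Ω.
Step 4 — Series with input arm Z1: Z_in = Z1 + (Z3 || Z2) = 50.75 + j13.75 Ω = 52.57∠15.2° Ω.
Step 5 — Source phasor: V = 23.3∠137.8° V = -17.26 + j15.65 V.
Step 6 — Ohm's law: I = V / Z_total = (-17.26 + j15.65) / (50.75 + j13.75) = -0.2391 + j0.3732 A.
Step 7 — Convert to polar: |I| = 0.4432 A, ∠I = 122.6°.

I = 0.4432∠122.6° A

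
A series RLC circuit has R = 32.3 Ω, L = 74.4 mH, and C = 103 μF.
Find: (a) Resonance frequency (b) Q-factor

Step 1 — Resonance condition Im(Z)=0 gives ω₀ = 1/√(LC).
Step 2 — ω₀ = 1/√(0.0744·0.000103) = 361.2 rad/s.
Step 3 — f₀ = ω₀/(2π) = 57.49 Hz.
Step 4 — Series Q: Q = ω₀L/R = 361.2·0.0744/32.3 = 0.8321.

(a) f₀ = 57.49 Hz  (b) Q = 0.8321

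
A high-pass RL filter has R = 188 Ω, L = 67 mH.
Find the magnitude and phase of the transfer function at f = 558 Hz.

Step 1 — Angular frequency: ω = 2π·558 = 3506 rad/s.
Step 2 — Transfer function: H(jω) = jωL/(R + jωL).
Step 3 — Numerator jωL = j·234.9; denominator R + jωL = 188 + j234.9.
Step 4 — H = 0.6096 + j0.4878.
Step 5 — Magnitude: |H| = 0.7807 (-2.1 dB); phase: φ = 38.7°.

|H| = 0.7807 (-2.1 dB), φ = 38.7°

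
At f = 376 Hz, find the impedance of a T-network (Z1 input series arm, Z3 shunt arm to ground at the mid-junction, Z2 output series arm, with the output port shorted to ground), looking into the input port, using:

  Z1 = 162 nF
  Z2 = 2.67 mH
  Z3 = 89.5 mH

Step 1 — Angular frequency: ω = 2π·f = 2π·376 = 2362 rad/s.
Step 2 — Component impedances:
  Z1: Z = 1/(jωC) = -j/(ω·C) = 0 - j2613 Ω
  Z2: Z = jωL = j·2362·0.00267 = 0 + j6.308 Ω
  Z3: Z = jωL = j·2362·0.0895 = 0 + j211.4 Ω
Step 3 — With the output port shorted to ground, the output series arm Z2 runs from the junction to ground; the shunt arm Z3 also runs from the junction to ground. They appear in parallel: Z3 || Z2 = 0 + j6.125 Ω.
Step 4 — Series with input arm Z1: Z_in = Z1 + (Z3 || Z2) = 0 - j2607 Ω = 2607∠-90.0° Ω.

Z = 0 - j2607 Ω = 2607∠-90.0° Ω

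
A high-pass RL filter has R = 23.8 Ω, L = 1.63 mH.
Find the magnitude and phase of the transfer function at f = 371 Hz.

Step 1 — Angular frequency: ω = 2π·371 = 2331 rad/s.
Step 2 — Transfer function: H(jω) = jωL/(R + jωL).
Step 3 — Numerator jωL = j·3.8; denominator R + jωL = 23.8 + j3.8.
Step 4 — H = 0.02485 + j0.1557.
Step 5 — Magnitude: |H| = 0.1577 (-16.0 dB); phase: φ = 80.9°.

|H| = 0.1577 (-16.0 dB), φ = 80.9°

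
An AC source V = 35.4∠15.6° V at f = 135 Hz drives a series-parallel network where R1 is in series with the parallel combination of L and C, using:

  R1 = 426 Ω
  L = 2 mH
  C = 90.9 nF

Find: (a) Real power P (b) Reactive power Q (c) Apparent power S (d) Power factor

Step 1 — Angular frequency: ω = 2π·f = 2π·135 = 848.2 rad/s.
Step 2 — Component impedances:
  R1: Z = R = 426 Ω
  L: Z = jωL = j·848.2·0.002 = 0 + j1.696 Ω
  C: Z = 1/(jωC) = -j/(ω·C) = 0 - j1.297e+04 Ω
Step 3 — Parallel branch: L || C = 1/(1/L + 1/C) = 0 + j1.697 Ω.
Step 4 — Series with R1: Z_total = R1 + (L || C) = 426 + j1.697 Ω = 426∠0.2° Ω.
Step 5 — Source phasor: V = 35.4∠15.6° V = 34.1 + j9.52 V.
Step 6 — Current: I = V / Z = 0.08013 + j0.02203 A = 0.0831∠15.4° A.
Step 7 — Complex power: S = V·I* = 2.942 + j0.01172 VA.
Step 8 — Real power: P = Re(S) = 2.942 W.
Step 9 — Reactive power: Q = Im(S) = 0.01172 VAR.
Step 10 — Apparent power: |S| = 2.942 VA.
Step 11 — Power factor: PF = P/|S| = 1 (lagging).

(a) P = 2.942 W  (b) Q = 0.01172 VAR  (c) S = 2.942 VA  (d) PF = 1 (lagging)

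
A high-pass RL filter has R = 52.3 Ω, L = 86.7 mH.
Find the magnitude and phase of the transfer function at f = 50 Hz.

Step 1 — Angular frequency: ω = 2π·50 = 314.2 rad/s.
Step 2 — Transfer function: H(jω) = jωL/(R + jωL).
Step 3 — Numerator jωL = j·27.24; denominator R + jωL = 52.3 + j27.24.
Step 4 — H = 0.2134 + j0.4097.
Step 5 — Magnitude: |H| = 0.4619 (-6.7 dB); phase: φ = 62.5°.

|H| = 0.4619 (-6.7 dB), φ = 62.5°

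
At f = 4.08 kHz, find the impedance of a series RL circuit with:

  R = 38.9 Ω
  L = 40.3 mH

Step 1 — Angular frequency: ω = 2π·f = 2π·4080 = 2.564e+04 rad/s.
Step 2 — Component impedances:
  R: Z = R = 38.9 Ω
  L: Z = jωL = j·2.564e+04·0.0403 = 0 + j1033 Ω
Step 3 — Series combination: Z_total = R + L = 38.9 + j1033 Ω = 1034∠87.8° Ω.

Z = 38.9 + j1033 Ω = 1034∠87.8° Ω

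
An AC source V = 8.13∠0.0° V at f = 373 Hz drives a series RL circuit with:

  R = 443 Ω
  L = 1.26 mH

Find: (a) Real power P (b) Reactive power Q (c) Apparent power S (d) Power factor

Step 1 — Angular frequency: ω = 2π·f = 2π·373 = 2344 rad/s.
Step 2 — Component impedances:
  R: Z = R = 443 Ω
  L: Z = jωL = j·2344·0.00126 = 0 + j2.953 Ω
Step 3 — Series combination: Z_total = R + L = 443 + j2.953 Ω = 443∠0.4° Ω.
Step 4 — Source phasor: V = 8.13∠0.0° V = 8.13 V.
Step 5 — Current: I = V / Z = 0.01835 - j0.0001223 A = 0.01835∠-0.4° A.
Step 6 — Complex power: S = V·I* = 0.1492 + j0.0009945 VA.
Step 7 — Real power: P = Re(S) = 0.1492 W.
Step 8 — Reactive power: Q = Im(S) = 0.0009945 VAR.
Step 9 — Apparent power: |S| = 0.1492 VA.
Step 10 — Power factor: PF = P/|S| = 1 (lagging).

(a) P = 0.1492 W  (b) Q = 0.0009945 VAR  (c) S = 0.1492 VA  (d) PF = 1 (lagging)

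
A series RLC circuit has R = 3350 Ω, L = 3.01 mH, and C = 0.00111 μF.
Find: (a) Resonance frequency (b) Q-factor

Step 1 — Resonance condition Im(Z)=0 gives ω₀ = 1/√(LC).
Step 2 — ω₀ = 1/√(0.00301·1.11e-09) = 5.471e+05 rad/s.
Step 3 — f₀ = ω₀/(2π) = 8.707e+04 Hz.
Step 4 — Series Q: Q = ω₀L/R = 5.471e+05·0.00301/3350 = 0.4916.

(a) f₀ = 8.707e+04 Hz  (b) Q = 0.4916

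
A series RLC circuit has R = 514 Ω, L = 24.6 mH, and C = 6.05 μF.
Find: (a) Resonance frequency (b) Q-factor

Step 1 — Resonance condition Im(Z)=0 gives ω₀ = 1/√(LC).
Step 2 — ω₀ = 1/√(0.0246·6.05e-06) = 2592 rad/s.
Step 3 — f₀ = ω₀/(2π) = 412.5 Hz.
Step 4 — Series Q: Q = ω₀L/R = 2592·0.0246/514 = 0.1241.

(a) f₀ = 412.5 Hz  (b) Q = 0.1241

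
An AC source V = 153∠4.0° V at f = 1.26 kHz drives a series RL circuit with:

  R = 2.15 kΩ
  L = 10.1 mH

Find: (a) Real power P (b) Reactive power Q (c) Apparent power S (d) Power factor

Step 1 — Angular frequency: ω = 2π·f = 2π·1260 = 7917 rad/s.
Step 2 — Component impedances:
  R: Z = R = 2150 Ω
  L: Z = jωL = j·7917·0.0101 = 0 + j79.96 Ω
Step 3 — Series combination: Z_total = R + L = 2150 + j79.96 Ω = 2151∠2.1° Ω.
Step 4 — Source phasor: V = 153∠4.0° V = 152.6 + j10.67 V.
Step 5 — Current: I = V / Z = 0.07108 + j0.002321 A = 0.07111∠1.9° A.
Step 6 — Complex power: S = V·I* = 10.87 + j0.4044 VA.
Step 7 — Real power: P = Re(S) = 10.87 W.
Step 8 — Reactive power: Q = Im(S) = 0.4044 VAR.
Step 9 — Apparent power: |S| = 10.88 VA.
Step 10 — Power factor: PF = P/|S| = 0.9993 (lagging).

(a) P = 10.87 W  (b) Q = 0.4044 VAR  (c) S = 10.88 VA  (d) PF = 0.9993 (lagging)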